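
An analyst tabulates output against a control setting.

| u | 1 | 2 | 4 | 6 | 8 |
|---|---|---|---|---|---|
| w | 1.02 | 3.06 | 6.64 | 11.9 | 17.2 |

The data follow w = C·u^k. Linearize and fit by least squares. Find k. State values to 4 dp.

Linearized form: ln w = k·ln u + ln C. From the 5 transformed points,
Σln u = 5.9506, Σ(ln u)² = 9.9367, Σln w = 8.3528, Σln u·ln w = 13.7528.
Equations: 9.9367·k + 5.9506·ln C = 13.7528;  5.9506·k + 5·ln C = 8.3528.
Δ = 9.9367·5 − (5.9506)² = 14.2736; k = (13.7528·5 − 5.9506·8.3528)/14.2736 = 1.33531, ln C = (9.9367·8.3528 − 5.9506·13.7528)/14.2736 = 0.08136.

k = 1.3353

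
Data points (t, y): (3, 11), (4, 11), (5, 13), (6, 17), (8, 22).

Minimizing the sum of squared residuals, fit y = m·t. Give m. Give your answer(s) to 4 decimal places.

Normal-equation sums: Σt·t = 150.
And Σt·y = 420.
AᵀA·[m]ᵀ = Aᵀy becomes [[150]]·[m]ᵀ = [420]ᵀ.
m = 420/150 = 2.8.

m = 2.8000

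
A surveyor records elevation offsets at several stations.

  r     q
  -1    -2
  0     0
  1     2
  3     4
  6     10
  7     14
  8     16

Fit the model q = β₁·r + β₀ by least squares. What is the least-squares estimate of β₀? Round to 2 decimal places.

Forming AᵀA = [[160, 24]; [24, 7]] and Aᵀq = [302, 44]ᵀ gives AᵀA·[β₁, β₀]ᵀ = Aᵀq.
Eliminating β₀: 7·(row 1) − 24·(row 2) gives 544·β₁ = 7·302 − 24·44 = 1058, so β₁ = 529/272.
Then β₀ = (44 − 24·(529/272))/7 = -13/34.

β₀ = -0.38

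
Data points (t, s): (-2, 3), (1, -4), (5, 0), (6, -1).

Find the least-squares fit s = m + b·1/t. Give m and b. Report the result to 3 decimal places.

Entries of AᵀA: Σ1 = 4, Σ1/t = 13/15, Σ1/t·1/t = 593/450.
And Σs = -2, Σ1/t·s = -17/3.
Eliminating b: (593/450)·(row 1) − (13/15)·(row 2) gives (113/25)·m = (593/450)·(-2) − (13/15)·(-17/3) = 512/225, so m = 512/1017.
Then b = ((-17/3) − (13/15)·(512/1017))/(593/450) = -1570/339.

m = 0.503, b = -4.631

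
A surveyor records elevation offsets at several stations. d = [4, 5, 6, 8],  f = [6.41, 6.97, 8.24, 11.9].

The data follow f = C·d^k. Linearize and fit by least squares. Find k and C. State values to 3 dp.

k = 0.908, C = 1.711

With ln fᵢ as the transformed response and ln dᵢ as the regressor:
Σln d = 6.8669, Σ(ln d)² = 12.0466, Σln f = 8.3850, Σln d·ln f = 14.6291.
Equations: 12.0466·k + 6.8669·ln C = 14.6291;  6.8669·k + 4·ln C = 8.3850.
Slope k = (n·Σln d·ln f − Σln d·Σln f)/(n·Σ(ln d)² − (Σln d)²) = (4·14.6291 − 6.8669·8.3850)/1.0316 = 0.90836; ln C = (Σln f − k·Σln d)/n = 0.53684, so C = exp(0.53684) = 1.71059.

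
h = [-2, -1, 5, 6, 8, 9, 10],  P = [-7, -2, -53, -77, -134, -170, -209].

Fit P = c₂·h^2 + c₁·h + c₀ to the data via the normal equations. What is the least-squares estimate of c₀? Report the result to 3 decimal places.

c₀ = -0.054

From the data, Σh^2·h^2 = 22595, Σh^2·h = 2573, Σh^2 = 311, Σh·h = 311, Σh = 35, Σ1 = 7.
And Σh^2·P = -47373, Σh·P = -5403, ΣP = -652.
Normal equations: [[22595, 2573, 311]; [2573, 311, 35]; [311, 35, 7]]·[c₂, c₁, c₀]ᵀ = [-47373, -5403, -652]ᵀ.
Inverting the 3×3 Gram matrix, [c₂, c₁, c₀]ᵀ = [-375181/183686, -86065/183686, -4979/91843]ᵀ.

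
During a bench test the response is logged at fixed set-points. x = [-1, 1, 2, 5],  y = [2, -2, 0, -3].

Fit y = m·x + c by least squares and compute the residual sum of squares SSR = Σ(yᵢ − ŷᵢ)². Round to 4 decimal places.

With design matrix M, MᵀM = [[31, 7]; [7, 4]] and Mᵀy = [-19, -3]ᵀ.
Eliminating c: 4·(row 1) − 7·(row 2) gives 75·m = 4·(-19) − 7·(-3) = -55, so m = -11/15.
Then c = ((-3) − 7·(-11/15))/4 = 8/15.
Residuals: 11/15, -9/5, 14/15, 2/15; SSR = 14/3.

SSR = 4.6667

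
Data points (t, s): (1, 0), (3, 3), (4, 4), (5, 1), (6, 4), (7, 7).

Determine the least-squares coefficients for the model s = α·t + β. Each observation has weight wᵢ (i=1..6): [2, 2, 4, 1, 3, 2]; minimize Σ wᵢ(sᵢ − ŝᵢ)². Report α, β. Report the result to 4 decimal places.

α = 0.8839, β = -0.3512

Forming MᵀWM = [[315, 61]; [61, 14]] and MᵀWs = [257, 49]ᵀ gives MᵀWM·[α, β]ᵀ = MᵀWs.
Eliminating β: 14·(row 1) − 61·(row 2) gives 689·α = 14·257 − 61·49 = 609, so α = 609/689.
Then β = (49 − 61·(609/689))/14 = -242/689.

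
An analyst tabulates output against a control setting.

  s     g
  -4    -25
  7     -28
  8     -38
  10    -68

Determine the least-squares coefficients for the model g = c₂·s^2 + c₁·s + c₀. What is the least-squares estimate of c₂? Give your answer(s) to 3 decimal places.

Normal-equation sums: Σs^2·s^2 = 16753, Σs^2·s = 1791, Σs^2 = 229, Σs·s = 229, Σs = 21, Σ1 = 4.
Moment sums: Σs^2·g = -11004, Σs·g = -1080, Σg = -159.
Inverting the 3×3 Gram matrix, [c₂, c₁, c₀]ᵀ = [-3617/3820, 50217/19100, 6251/9550]ᵀ.

c₂ = -0.947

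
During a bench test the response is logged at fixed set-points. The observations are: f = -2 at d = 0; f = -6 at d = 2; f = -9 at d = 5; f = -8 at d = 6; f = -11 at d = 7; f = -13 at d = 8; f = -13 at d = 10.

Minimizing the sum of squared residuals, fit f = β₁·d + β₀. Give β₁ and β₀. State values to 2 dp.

β₁ = -1.11, β₀ = -2.84

From the data, Σd·d = 278, Σd = 38, Σ1 = 7.
And Σd·f = -416, Σf = -62.
Normal equations: [[278, 38]; [38, 7]]·[β₁, β₀]ᵀ = [-416, -62]ᵀ.
Δ = 278·7 − 38² = 502.
β₁ = ((-416)·7 − 38·(-62))/502 = -278/251; β₀ = (278·(-62) − 38·(-416))/502 = -714/251.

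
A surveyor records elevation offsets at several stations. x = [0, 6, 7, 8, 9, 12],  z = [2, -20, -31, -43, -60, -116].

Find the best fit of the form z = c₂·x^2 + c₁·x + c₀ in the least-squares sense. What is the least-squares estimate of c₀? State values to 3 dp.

c₀ = 2.042

AᵀA·[c₂, c₁, c₀]ᵀ = Aᵀz reads: 35090·c₂ + 3528·c₁ + 374·c₀ = -26555;  3528·c₂ + 374·c₁ + 42·c₀ = -2613;  374·c₂ + 42·c₁ + 6·c₀ = -268.
(Σx^2·x^2 = 35090, Σx^2·x = 3528, Σx^2 = 374, Σx·x = 374, Σx = 42, Σ1 = 6, Σx^2·z = -26555, Σx·z = -2613, Σz = -268.)
Solving the 3×3 system (Gaussian elimination) gives c₂ = -35191/34226, c₁ = 424953/171130, c₀ = 174692/85565.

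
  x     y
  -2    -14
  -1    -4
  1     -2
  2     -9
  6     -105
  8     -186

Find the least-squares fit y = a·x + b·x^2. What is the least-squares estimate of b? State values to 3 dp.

b = -3.033

Forming AᵀA = [[110, 728]; [728, 5426]] and Aᵀy = [-2106, -15782]ᵀ gives AᵀA·[a, b]ᵀ = Aᵀy.
Eliminating b: 5426·(row 1) − 728·(row 2) gives 66876·a = 5426·(-2106) − 728·(-15782) = 62140, so a = 15535/16719.
Then b = ((-15782) − 728·(15535/16719))/5426 = -50713/16719.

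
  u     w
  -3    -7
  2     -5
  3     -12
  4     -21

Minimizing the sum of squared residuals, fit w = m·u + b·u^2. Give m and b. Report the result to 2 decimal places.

m = -0.83, b = -1.08

Setting ∂/∂m … = 0 gives: 38·m + 72·b = -109;  72·m + 434·b = -527.
det = 38·434 − 72² = 11308.
m = ((-109)·434 − 72·(-527))/11308 = -4681/5654; b = (38·(-527) − 72·(-109))/11308 = -6089/5654.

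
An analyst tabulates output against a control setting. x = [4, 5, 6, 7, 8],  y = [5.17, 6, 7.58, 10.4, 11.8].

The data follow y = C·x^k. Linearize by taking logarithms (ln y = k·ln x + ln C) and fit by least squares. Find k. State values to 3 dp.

k = 1.260

With ln yᵢ as the transformed response and ln xᵢ as the regressor:
Sums: Σln x = 8.8128, Σ(ln x)² = 15.8331, Σln y = 10.2701, Σln x·ln y = 18.4797.
Normal system: [[15.8331, 8.8128]; [8.8128, 5]]·[k, ln C]ᵀ = [18.4797, 10.2701]ᵀ.
Slope k = (n·Σln x·ln y − Σln x·Σln y)/(n·Σ(ln x)² − (Σln x)²) = (5·18.4797 − 8.8128·10.2701)/1.4995 = 1.26041; ln C = (Σln y − k·Σln x)/n = -0.16756.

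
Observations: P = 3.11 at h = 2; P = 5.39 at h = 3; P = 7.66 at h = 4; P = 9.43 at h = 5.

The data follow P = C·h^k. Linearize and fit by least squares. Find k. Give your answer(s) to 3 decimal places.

k = 1.223

Linearized form: ln P = k·ln h + ln C. From the 4 transformed points,
AᵀA = [[6.1995, 4.7875]; [4.7875, 4]], rhs = [9.0710, 7.0991]ᵀ  (here Σln h = 4.7875, Σ(ln h)² = 6.1995, Σln P = 7.0991, Σln h·ln P = 9.0710).
Slope k = (n·Σln h·ln P − Σln h·Σln P)/(n·Σ(ln h)² − (Σln h)²) = (4·9.0710 − 4.7875·7.0991)/1.8779 = 1.22337; ln C = (Σln P − k·Σln h)/n = 0.31055.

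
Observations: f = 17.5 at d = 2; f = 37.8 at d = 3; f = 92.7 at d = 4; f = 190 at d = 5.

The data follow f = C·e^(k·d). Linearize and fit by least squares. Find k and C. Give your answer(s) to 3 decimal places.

k = 0.805, C = 3.489

Linearized form: ln f = k·d + ln C. From the 4 transformed points,
Over the data: Σd = 14.0000, Σ(d)² = 54.0000, Σln f = 16.2709, Σd·ln f = 60.9739.
Normal system: [[54.0000, 14.0000]; [14.0000, 4]]·[k, ln C]ᵀ = [60.9739, 16.2709]ᵀ.
Slope k = (n·Σd·ln f − Σd·Σln f)/(n·Σ(d)² − (Σd)²) = (4·60.9739 − 14.0000·16.2709)/20.0000 = 0.80515; ln C = (Σln f − k·Σd)/n = 1.24969, so C = exp(1.24969) = 3.48926.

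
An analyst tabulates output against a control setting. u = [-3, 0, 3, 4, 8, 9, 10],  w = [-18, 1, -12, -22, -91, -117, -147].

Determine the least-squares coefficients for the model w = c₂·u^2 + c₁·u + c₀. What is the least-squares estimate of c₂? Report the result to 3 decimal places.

Forming AᵀA = [[21075, 2305, 279]; [2305, 279, 31]; [279, 31, 7]] and Aᵀw = [-30623, -3321, -406]ᵀ gives AᵀA·[c₂, c₁, c₀]ᵀ = Aᵀw.
Inverting the 3×3 Gram matrix, [c₂, c₁, c₀]ᵀ = [-1462147/934738, 988297/934738, -157273/467369]ᵀ.

c₂ = -1.564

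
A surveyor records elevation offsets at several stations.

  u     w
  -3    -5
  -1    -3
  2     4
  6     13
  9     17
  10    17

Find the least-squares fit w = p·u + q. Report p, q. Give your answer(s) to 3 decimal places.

p = 1.835, q = 0.131

The normal equations are: 231·p + 23·q = 427;  23·p + 6·q = 43.
(Σu·u = 231, Σu = 23, Σ1 = 6, Σu·w = 427, Σw = 43.)
det = 231·6 − 23² = 857.
p = (427·6 − 23·43)/857 = 1573/857; q = (231·43 − 23·427)/857 = 112/857.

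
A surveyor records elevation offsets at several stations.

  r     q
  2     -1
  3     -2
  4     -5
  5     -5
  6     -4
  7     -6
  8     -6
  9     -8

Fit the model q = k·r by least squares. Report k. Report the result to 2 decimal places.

k = -0.84

Compute the Gram sums: Σr·r = 284.
For Aᵀq: Σr·q = -239.
Normal equations: [[284]]·[k]ᵀ = [-239]ᵀ.
Hence k = -239 / 284 ≈ -0.841549.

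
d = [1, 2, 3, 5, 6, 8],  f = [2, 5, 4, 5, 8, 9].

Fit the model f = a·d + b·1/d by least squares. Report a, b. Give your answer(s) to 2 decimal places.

XᵀX·[a, b]ᵀ = Xᵀf reads: 139·a + 6·b = 169;  6·a + (20801/14400)·b = 223/24.
Eliminating b: (20801/14400)·(row 1) − 6·(row 2) gives (2372939/14400)·a = (20801/14400)·169 − 6·(223/24) = 2712569/14400, so a = 2712569/2372939.
Then b = ((223/24) − 6·(2712569/2372939))/(20801/14400) = 3996600/2372939.

a = 1.14, b = 1.68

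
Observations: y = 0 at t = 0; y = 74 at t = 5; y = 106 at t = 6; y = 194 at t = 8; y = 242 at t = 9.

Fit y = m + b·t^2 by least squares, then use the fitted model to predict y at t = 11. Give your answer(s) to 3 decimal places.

ŷ = 363.232

Normal-equation sums: Σ1 = 5, Σt^2 = 206, Σt^2·t^2 = 12578.
Moment sums: Σy = 616, Σt^2·y = 37684.
So MᵀM·[m, b]ᵀ = Mᵀy: [[5, 206]; [206, 12578]]·[m, b]ᵀ = [616, 37684]ᵀ.
det = 5·12578 − 206² = 20454.
m = (616·12578 − 206·37684)/20454 = -2476/3409; b = (5·37684 − 206·616)/20454 = 10254/3409.
At t = 11: ŷ = (-2476/3409)·(1) + (10254/3409)·(121) = 176894/487.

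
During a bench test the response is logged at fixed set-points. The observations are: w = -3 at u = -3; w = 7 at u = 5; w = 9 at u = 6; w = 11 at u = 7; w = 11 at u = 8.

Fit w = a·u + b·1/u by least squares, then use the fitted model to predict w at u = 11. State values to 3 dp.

ŵ = 16.717

Sums needed: Σu·u = 183, Σu·1/u = 5, Σ1/u·1/u = 151649/705600.
And Σu·w = 263, Σ1/u·w = 1917/280.
So AᵀA·[a, b]ᵀ = Aᵀw: [[183, 5]; [5, 151649/705600]]·[a, b]ᵀ = [263, 1917/280]ᵀ.
Δ = 183·(151649/705600) − 5² = 3370589/235200.
a = (263·(151649/705600) − 5·(1917/280))/(3370589/235200) = 15729487/10111767; b = (183·(1917/280) − 5·263)/(3370589/235200) = -14606760/3370589.
At u = 11: ŵ = (15729487/10111767)·(11) + (-14606760/3370589)·(1/11) = 1859447647/111229437.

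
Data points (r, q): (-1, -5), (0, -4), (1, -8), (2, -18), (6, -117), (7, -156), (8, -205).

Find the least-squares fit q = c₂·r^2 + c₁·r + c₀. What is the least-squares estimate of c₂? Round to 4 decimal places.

c₂ = -3.0124

Forming AᵀA = [[7811, 1079, 155]; [1079, 155, 23]; [155, 23, 7]] and Aᵀq = [-25061, -3473, -513]ᵀ gives AᵀA·[c₂, c₁, c₀]ᵀ = Aᵀq.
Inverting the 3×3 Gram matrix, [c₂, c₁, c₀]ᵀ = [-729/242, -217/242, -40/11]ᵀ.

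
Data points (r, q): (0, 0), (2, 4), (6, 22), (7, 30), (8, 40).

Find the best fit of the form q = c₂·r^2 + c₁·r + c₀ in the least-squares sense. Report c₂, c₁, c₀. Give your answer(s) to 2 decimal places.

Normal-equation sums: Σr^2·r^2 = 7809, Σr^2·r = 1079, Σr^2 = 153, Σr·r = 153, Σr = 23, Σ1 = 5.
For Xᵀq: Σr^2·q = 4838, Σr·q = 670, Σq = 96.
So XᵀX·[c₂, c₁, c₀]ᵀ = Xᵀq: [[7809, 1079, 153]; [1079, 153, 23]; [153, 23, 5]]·[c₂, c₁, c₀]ᵀ = [4838, 670, 96]ᵀ.
Row-reducing yields c₂ = 1251/2134, c₁ = 191/1067, c₀ = 85/194.

c₂ = 0.59, c₁ = 0.18, c₀ = 0.44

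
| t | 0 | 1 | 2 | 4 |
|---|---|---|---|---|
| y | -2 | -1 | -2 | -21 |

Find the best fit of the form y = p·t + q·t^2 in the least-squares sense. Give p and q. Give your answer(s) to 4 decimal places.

p = 2.1980, q = -1.8515

The normal equations are: 21·p + 73·q = -89;  73·p + 273·q = -345.
Determinant 21·273 − 73² = 404.
p = ((-89)·273 − 73·(-345))/404 = 222/101; q = (21·(-345) − 73·(-89))/404 = -187/101.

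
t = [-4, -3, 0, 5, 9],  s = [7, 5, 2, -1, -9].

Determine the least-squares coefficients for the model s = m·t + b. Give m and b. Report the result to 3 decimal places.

m = -1.111, b = 2.355

Normal-equation sums: Σt·t = 131, Σt = 7, Σ1 = 5.
Moment sums: Σt·s = -129, Σs = 4.
det = 131·5 − 7² = 606.
m = ((-129)·5 − 7·4)/606 = -673/606; b = (131·4 − 7·(-129))/606 = 1427/606.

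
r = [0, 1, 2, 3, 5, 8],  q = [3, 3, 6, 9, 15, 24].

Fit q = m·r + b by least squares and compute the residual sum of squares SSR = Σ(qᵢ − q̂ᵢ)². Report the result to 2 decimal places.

SSR = 5.39

Compute the Gram sums: Σr·r = 103, Σr = 19, Σ1 = 6.
Moment sums: Σr·q = 309, Σq = 60.
XᵀX·[m, b]ᵀ = Xᵀq becomes [[103, 19]; [19, 6]]·[m, b]ᵀ = [309, 60]ᵀ.
Δ = 103·6 − 19² = 257.
m = (309·6 − 19·60)/257 = 714/257; b = (103·60 − 19·309)/257 = 309/257.
Residuals: 462/257, -252/257, -195/257, -138/257, -24/257, 147/257; SSR = 1386/257.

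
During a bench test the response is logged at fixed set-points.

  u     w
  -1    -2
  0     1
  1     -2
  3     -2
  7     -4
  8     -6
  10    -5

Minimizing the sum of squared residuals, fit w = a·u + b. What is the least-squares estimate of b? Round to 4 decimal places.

Setting ∂/∂a … = 0 gives: 224·a + 28·b = -132;  28·a + 7·b = -20.
det = 224·7 − 28² = 784.
a = ((-132)·7 − 28·(-20))/784 = -13/28; b = (224·(-20) − 28·(-132))/784 = -1.

b = -1.0000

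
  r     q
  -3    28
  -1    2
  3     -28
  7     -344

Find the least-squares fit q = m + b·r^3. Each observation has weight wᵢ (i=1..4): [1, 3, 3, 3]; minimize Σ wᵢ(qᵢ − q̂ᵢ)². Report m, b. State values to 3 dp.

Normal-equation sums: Σwᵢ·1 = 10, Σwᵢ·r^3 = 1080, Σwᵢ·r^3·r^3 = 355866.
For XᵀWq: Σwᵢ·q = -1082, Σwᵢ·r^3·q = -357006.
So XᵀWX·[m, b]ᵀ = XᵀWq: [[10, 1080]; [1080, 355866]]·[m, b]ᵀ = [-1082, -357006]ᵀ.
Determinant 10·355866 − 1080² = 2392260.
m = ((-1082)·355866 − 1080·(-357006))/2392260 = 43289/199355; b = (10·(-357006) − 1080·(-1082))/2392260 = -40025/39871.

m = 0.217, b = -1.004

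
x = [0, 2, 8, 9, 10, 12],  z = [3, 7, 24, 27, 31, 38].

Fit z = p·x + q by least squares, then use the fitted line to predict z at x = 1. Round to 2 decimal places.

ẑ = 4.78

The normal equations are: 393·p + 41·q = 1215;  41·p + 6·q = 130.
(Σx·x = 393, Σx = 41, Σ1 = 6, Σx·z = 1215, Σz = 130.)
Determinant 393·6 − 41² = 677.
p = (1215·6 − 41·130)/677 = 1960/677; q = (393·130 − 41·1215)/677 = 1275/677.
At x = 1: ẑ = (1960/677)·(1) + (1275/677)·(1) = 3235/677.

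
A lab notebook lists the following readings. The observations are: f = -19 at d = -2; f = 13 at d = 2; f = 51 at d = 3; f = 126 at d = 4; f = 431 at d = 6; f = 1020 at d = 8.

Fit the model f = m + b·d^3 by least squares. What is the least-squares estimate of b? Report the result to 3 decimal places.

b = 1.999

The normal equations are: 6·m + 819·b = 1622;  819·m + 313753·b = 625033.
Eliminating b: 313753·(row 1) − 819·(row 2) gives 1211757·m = 313753·1622 − 819·625033 = -2994661, so m = -2994661/1211757.
Then b = (625033 − 819·(-2994661/1211757))/313753 = 807260/403919.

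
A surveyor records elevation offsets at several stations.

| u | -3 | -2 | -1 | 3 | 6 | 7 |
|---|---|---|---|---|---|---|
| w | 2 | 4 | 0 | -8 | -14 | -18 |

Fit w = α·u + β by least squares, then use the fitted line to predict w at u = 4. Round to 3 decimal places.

Compute the Gram sums: Σu·u = 108, Σu = 10, Σ1 = 6.
Moment sums: Σu·w = -248, Σw = -34.
So XᵀX·[α, β]ᵀ = Xᵀw: [[108, 10]; [10, 6]]·[α, β]ᵀ = [-248, -34]ᵀ.
det = 108·6 − 10² = 548.
α = ((-248)·6 − 10·(-34))/548 = -287/137; β = (108·(-34) − 10·(-248))/548 = -298/137.
At u = 4: ŵ = (-287/137)·(4) + (-298/137)·(1) = -1446/137.

ŵ = -10.555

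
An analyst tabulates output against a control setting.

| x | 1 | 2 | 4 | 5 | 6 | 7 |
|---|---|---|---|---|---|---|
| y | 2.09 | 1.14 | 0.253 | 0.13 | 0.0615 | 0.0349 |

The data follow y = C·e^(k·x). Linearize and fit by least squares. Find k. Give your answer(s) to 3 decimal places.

With ln yᵢ as the transformed response and xᵢ as the regressor:
Over the data: Σx = 25.0000, Σ(x)² = 131.0000, Σln y = -8.6904, Σx·ln y = -54.9185.
Normal system: [[131.0000, 25.0000]; [25.0000, 6]]·[k, ln C]ᵀ = [-54.9185, -8.6904]ᵀ.
Solving (det = 161.0000): k = -0.69722, ln C = 1.45667.

k = -0.697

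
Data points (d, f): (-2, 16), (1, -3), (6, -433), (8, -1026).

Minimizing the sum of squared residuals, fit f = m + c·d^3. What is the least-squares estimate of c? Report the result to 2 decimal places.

Forming AᵀA = [[4, 721]; [721, 308865]] and Aᵀf = [-1446, -618971]ᵀ gives AᵀA·[m, c]ᵀ = Aᵀf.
det = 4·308865 − 721² = 715619.
m = ((-1446)·308865 − 721·(-618971))/715619 = -340699/715619; c = (4·(-618971) − 721·(-1446))/715619 = -1433318/715619.

c = -2.00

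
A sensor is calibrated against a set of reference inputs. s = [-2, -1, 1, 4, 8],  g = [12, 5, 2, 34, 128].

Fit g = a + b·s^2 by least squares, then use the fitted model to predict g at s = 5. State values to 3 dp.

Entries of MᵀM: Σ1 = 5, Σs^2 = 86, Σs^2·s^2 = 4370.
For Mᵀg: Σg = 181, Σs^2·g = 8791.
Eliminating b: 4370·(row 1) − 86·(row 2) gives 14454·a = 4370·181 − 86·8791 = 34944, so a = 5824/2409.
Then b = (8791 − 86·(5824/2409))/4370 = 9463/4818.
At s = 5: ĝ = (5824/2409)·(1) + (9463/4818)·(25) = 82741/1606.

ĝ = 51.520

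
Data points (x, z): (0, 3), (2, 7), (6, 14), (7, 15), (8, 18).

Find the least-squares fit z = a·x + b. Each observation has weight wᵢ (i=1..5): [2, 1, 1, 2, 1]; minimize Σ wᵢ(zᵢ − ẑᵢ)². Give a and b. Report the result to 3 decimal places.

a = 1.778, b = 3.093

The normal system AᵀWA·[a, b]ᵀ = AᵀWz is [[202, 30]; [30, 7]]·[a, b]ᵀ = [452, 75]ᵀ.
Determinant 202·7 − 30² = 514.
a = (452·7 − 30·75)/514 = 457/257; b = (202·75 − 30·452)/514 = 795/257.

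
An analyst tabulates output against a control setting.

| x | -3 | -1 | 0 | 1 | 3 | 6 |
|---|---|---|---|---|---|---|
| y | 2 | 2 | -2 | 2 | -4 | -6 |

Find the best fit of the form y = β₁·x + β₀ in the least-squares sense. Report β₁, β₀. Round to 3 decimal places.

β₁ = -0.960, β₀ = -0.040

Forming MᵀM = [[56, 6]; [6, 6]] and Mᵀy = [-54, -6]ᵀ gives MᵀM·[β₁, β₀]ᵀ = Mᵀy.
Δ = 56·6 − 6² = 300.
β₁ = ((-54)·6 − 6·(-6))/300 = -24/25; β₀ = (56·(-6) − 6·(-54))/300 = -1/25.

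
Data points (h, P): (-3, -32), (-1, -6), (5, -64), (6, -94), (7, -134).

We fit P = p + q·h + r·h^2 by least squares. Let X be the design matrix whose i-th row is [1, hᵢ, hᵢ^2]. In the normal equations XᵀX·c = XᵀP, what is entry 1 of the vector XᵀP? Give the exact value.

-330

Entry 1 ↔ basis 1, so (XᵀP)_{1} = Σᵢ Pᵢ = (1)·(-32) + (1)·(-6) + (1)·(-64) + (1)·(-94) + (1)·(-134) = -330.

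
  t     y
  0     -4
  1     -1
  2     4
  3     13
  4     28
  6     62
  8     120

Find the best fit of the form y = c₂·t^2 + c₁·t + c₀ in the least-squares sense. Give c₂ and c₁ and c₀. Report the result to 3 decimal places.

c₂ = 1.970, c₁ = -0.506, c₀ = -3.132

With design matrix A, AᵀA = [[5746, 828, 130]; [828, 130, 24]; [130, 24, 7]] and Aᵀy = [10492, 1490, 222]ᵀ.
Solving the 3×3 system (Gaussian elimination) gives c₂ = 44218/22449, c₁ = -3785/7483, c₀ = -70306/22449.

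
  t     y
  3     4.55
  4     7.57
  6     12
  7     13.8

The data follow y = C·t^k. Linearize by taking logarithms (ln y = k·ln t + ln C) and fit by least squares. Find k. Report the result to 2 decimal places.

k = 1.29

Let Y = ln y. Fitting Y = k·ln t + ln C by least squares:
AᵀA = [[10.1257, 6.2226]; [6.2226, 4]], rhs = [14.0304, 8.6489]ᵀ  (here Σln t = 6.2226, Σ(ln t)² = 10.1257, Σln y = 8.6489, Σln t·ln y = 14.0304).
Slope k = (n·Σln t·ln y − Σln t·Σln y)/(n·Σ(ln t)² − (Σln t)²) = (4·14.0304 − 6.2226·8.6489)/1.7825 = 1.29211; ln C = (Σln y − k·Σln t)/n = 0.15215.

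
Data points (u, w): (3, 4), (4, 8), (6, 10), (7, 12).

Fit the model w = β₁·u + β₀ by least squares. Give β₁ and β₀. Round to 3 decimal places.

From the data, Σu·u = 110, Σu = 20, Σ1 = 4.
And Σu·w = 188, Σw = 34.
Normal equations: [[110, 20]; [20, 4]]·[β₁, β₀]ᵀ = [188, 34]ᵀ.
Δ = 110·4 − 20² = 40.
β₁ = (188·4 − 20·34)/40 = 9/5; β₀ = (110·34 − 20·188)/40 = -1/2.

β₁ = 1.800, β₀ = -0.500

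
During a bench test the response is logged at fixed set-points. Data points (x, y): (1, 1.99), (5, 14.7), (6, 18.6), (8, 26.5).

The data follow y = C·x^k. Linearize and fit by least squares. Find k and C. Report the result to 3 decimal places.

k = 1.245, C = 1.989

Linearized form: ln y = k·ln x + ln C. From the 4 transformed points,
XᵀX = [[10.1248, 5.4806]; [5.4806, 4]], rhs = [16.3782, 9.5763]ᵀ  (here Σln x = 5.4806, Σ(ln x)² = 10.1248, Σln y = 9.5763, Σln x·ln y = 16.3782).
Slope k = (n·Σln x·ln y − Σln x·Σln y)/(n·Σ(ln x)² − (Σln x)²) = (4·16.3782 − 5.4806·9.5763)/10.4617 = 1.24535; ln C = (Σln y − k·Σln x)/n = 0.68774, so C = exp(0.68774) = 1.98922.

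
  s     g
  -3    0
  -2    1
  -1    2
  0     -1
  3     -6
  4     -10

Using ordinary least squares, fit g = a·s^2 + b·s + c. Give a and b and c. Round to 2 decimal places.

a = -0.35, b = -1.10, c = 0.13

Forming XᵀX = [[435, 55, 39]; [55, 39, 1]; [39, 1, 6]] and Xᵀg = [-208, -62, -14]ᵀ gives XᵀX·[a, b, c]ᵀ = Xᵀg.
Solving the 3×3 system (Gaussian elimination) gives a = -4949/14088, b = -5155/4696, c = 937/7044.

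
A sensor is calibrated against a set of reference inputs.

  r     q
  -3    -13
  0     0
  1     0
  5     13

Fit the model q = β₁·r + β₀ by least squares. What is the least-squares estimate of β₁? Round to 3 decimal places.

XᵀX·[β₁, β₀]ᵀ = Xᵀq reads: 35·β₁ + 3·β₀ = 104;  3·β₁ + 4·β₀ = 0.
Determinant 35·4 − 3² = 131.
β₁ = (104·4 − 3·0)/131 = 416/131; β₀ = (35·0 − 3·104)/131 = -312/131.

β₁ = 3.176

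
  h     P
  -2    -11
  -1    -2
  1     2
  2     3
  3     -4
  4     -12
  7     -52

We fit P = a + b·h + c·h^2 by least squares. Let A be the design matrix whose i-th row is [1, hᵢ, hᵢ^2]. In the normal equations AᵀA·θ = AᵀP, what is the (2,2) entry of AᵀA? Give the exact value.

84

Row 2 ↔ basis h, column 2 ↔ basis h, so (AᵀA)_{2,2} = Σᵢ (h)·(h) = (-2)·(-2) + (-1)·(-1) + (1)·(1) + (2)·(2) + (3)·(3) + (4)·(4) + (7)·(7) = 84.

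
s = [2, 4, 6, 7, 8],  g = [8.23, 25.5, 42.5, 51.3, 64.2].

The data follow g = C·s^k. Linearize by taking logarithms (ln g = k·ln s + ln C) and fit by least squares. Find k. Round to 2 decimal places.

k = 1.46

Let Y = ln g. Fitting Y = k·ln s + ln C by least squares:
Σln s = 7.8966, Σ(ln s)² = 13.7233, Σln g = 17.1957, Σln s·ln g = 28.9860.
Equations: 13.7233·k + 7.8966·ln C = 28.9860;  7.8966·k + 5·ln C = 17.1957.
Δ = 13.7233·5 − (7.8966)² = 6.2610; k = (28.9860·5 − 7.8966·17.1957)/6.2610 = 1.46040, ln C = (13.7233·17.1957 − 7.8966·28.9860)/6.2610 = 1.13270.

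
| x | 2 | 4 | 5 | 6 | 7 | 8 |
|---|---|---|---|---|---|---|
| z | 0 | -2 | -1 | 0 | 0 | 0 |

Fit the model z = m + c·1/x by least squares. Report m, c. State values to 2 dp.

m = -0.48, c = -0.08

Normal-equation sums: Σ1 = 6, Σ1/x = 1163/840, Σ1/x·1/x = 293749/705600.
Right-hand side: Σz = -3, Σ1/x·z = -7/10.
So MᵀM·[m, c]ᵀ = Mᵀz: [[6, 1163/840]; [1163/840, 293749/705600]]·[m, c]ᵀ = [-3, -7/10]ᵀ.
Eliminating c: (293749/705600)·(row 1) − (1163/840)·(row 2) gives (16397/28224)·m = (293749/705600)·(-3) − (1163/840)·(-7/10) = -65801/235200, so m = -197403/409925.
Then c = ((-7/10) − (1163/840)·(-197403/409925))/(293749/705600) = -6552/81985.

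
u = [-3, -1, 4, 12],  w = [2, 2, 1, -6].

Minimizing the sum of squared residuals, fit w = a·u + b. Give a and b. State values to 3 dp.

Compute the Gram sums: Σu·u = 170, Σu = 12, Σ1 = 4.
Right-hand side: Σu·w = -76, Σw = -1.
So XᵀX·[a, b]ᵀ = Xᵀw: [[170, 12]; [12, 4]]·[a, b]ᵀ = [-76, -1]ᵀ.
Eliminating b: 4·(row 1) − 12·(row 2) gives 536·a = 4·(-76) − 12·(-1) = -292, so a = -73/134.
Then b = ((-1) − 12·(-73/134))/4 = 371/268.

a = -0.545, b = 1.384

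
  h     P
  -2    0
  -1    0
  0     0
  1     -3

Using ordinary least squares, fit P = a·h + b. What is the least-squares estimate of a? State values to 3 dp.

a = -0.900

The normal system XᵀX·[a, b]ᵀ = XᵀP is [[6, -2]; [-2, 4]]·[a, b]ᵀ = [-3, -3]ᵀ.
Δ = 6·4 − (-2)² = 20.
a = ((-3)·4 − (-2)·(-3))/20 = -9/10; b = (6·(-3) − (-2)·(-3))/20 = -6/5.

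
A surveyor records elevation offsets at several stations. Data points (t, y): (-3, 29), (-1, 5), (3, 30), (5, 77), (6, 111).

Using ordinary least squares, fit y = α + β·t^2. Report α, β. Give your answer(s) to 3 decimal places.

From the data, Σ1 = 5, Σt^2 = 80, Σt^2·t^2 = 2084.
And Σy = 252, Σt^2·y = 6457.
Eliminating β: 2084·(row 1) − 80·(row 2) gives 4020·α = 2084·252 − 80·6457 = 8608, so α = 2152/1005.
Then β = (6457 − 80·(2152/1005))/2084 = 2425/804.

α = 2.141, β = 3.016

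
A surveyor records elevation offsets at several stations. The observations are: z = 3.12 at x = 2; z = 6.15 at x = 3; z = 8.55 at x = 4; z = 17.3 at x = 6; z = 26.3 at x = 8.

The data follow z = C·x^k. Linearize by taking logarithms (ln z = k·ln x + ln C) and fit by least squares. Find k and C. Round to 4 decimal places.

k = 1.5321, C = 1.0878

Taking logs, ln z = k·ln x + ln C, so regress ln z on ln x.
XᵀX = [[11.1437, 7.0493]; [7.0493, 5]], rhs = [17.6658, 11.2205]ᵀ  (here Σln x = 7.0493, Σ(ln x)² = 11.1437, Σln z = 11.2205, Σln x·ln z = 17.6658).
Δ = 11.1437·5 − (7.0493)² = 6.0265; k = (17.6658·5 − 7.0493·11.2205)/6.0265 = 1.53207, ln C = (11.1437·11.2205 − 7.0493·17.6658)/6.0265 = 0.08411, so C = exp(0.08411) = 1.08775.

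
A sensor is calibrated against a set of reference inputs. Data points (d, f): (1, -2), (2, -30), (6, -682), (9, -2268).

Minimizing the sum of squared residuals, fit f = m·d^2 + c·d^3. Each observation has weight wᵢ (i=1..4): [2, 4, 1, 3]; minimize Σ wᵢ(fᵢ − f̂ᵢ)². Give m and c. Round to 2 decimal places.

m = -0.99, c = -3.00

Sums needed: Σwᵢ·d^2·d^2 = 21045, Σwᵢ·d^2·d^3 = 185053, Σwᵢ·d^3·d^3 = 1641237.
For XᵀWf: Σwᵢ·d^2·f = -576160, Σwᵢ·d^3·f = -5108392.
XᵀWX·[m, c]ᵀ = XᵀWf becomes [[21045, 185053]; [185053, 1641237]]·[m, c]ᵀ = [-576160, -5108392]ᵀ.
det = 21045·1641237 − 185053² = 295219856.
m = ((-576160)·1641237 − 185053·(-5108392))/295219856 = -36480643/36902482; c = (21045·(-5108392) − 185053·(-576160))/295219856 = -110746645/36902482.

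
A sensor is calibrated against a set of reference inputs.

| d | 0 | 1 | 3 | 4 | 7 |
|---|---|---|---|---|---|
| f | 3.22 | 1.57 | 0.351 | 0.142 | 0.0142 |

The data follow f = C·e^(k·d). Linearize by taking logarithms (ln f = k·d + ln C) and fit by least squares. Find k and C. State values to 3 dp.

Let Y = ln f. Fitting Y = k·d + ln C by least squares:
Σd = 15.0000, Σ(d)² = 75.0000, Σln f = -5.6330, Σd·ln f = -40.2791.
Normal system: [[75.0000, 15.0000]; [15.0000, 5]]·[k, ln C]ᵀ = [-40.2791, -5.6330]ᵀ.
Slope k = (n·Σd·ln f − Σd·Σln f)/(n·Σ(d)² − (Σd)²) = (5·-40.2791 − 15.0000·-5.6330)/150.0000 = -0.77934; ln C = (Σln f − k·Σd)/n = 1.21144, so C = exp(1.21144) = 3.35831.

k = -0.779, C = 3.358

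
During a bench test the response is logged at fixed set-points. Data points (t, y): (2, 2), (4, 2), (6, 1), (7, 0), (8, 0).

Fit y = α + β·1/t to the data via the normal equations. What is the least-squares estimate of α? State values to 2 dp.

α = -0.19

Setting ∂/∂α … = 0 gives: 5·α + (199/168)·β = 5;  (199/168)·α + (10621/28224)·β = 5/3.
Determinant 5·(10621/28224) − (199/168)² = 211/441.
α = (5·(10621/28224) − (199/168)·(5/3))/(211/441) = -2615/13504; β = (5·(5/3) − (199/168)·5)/(211/441) = 8505/1688.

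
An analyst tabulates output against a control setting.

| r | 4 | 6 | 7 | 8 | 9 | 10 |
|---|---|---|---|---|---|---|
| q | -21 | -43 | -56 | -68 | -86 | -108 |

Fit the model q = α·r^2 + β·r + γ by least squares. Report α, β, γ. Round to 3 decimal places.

Compute the Gram sums: Σr^2·r^2 = 24610, Σr^2·r = 2864, Σr^2 = 346, Σr·r = 346, Σr = 44, Σ1 = 6.
Moment sums: Σr^2·q = -26746, Σr·q = -3132, Σq = -382.
MᵀM·[α, β, γ]ᵀ = Mᵀq becomes [[24610, 2864, 346]; [2864, 346, 44]; [346, 44, 6]]·[α, β, γ]ᵀ = [-26746, -3132, -382]ᵀ.
Row-reducing yields α = -22/21, β = 52/105, γ = -241/35.

α = -1.048, β = 0.495, γ = -6.886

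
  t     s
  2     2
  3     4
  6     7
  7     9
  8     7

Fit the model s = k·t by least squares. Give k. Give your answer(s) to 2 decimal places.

k = 1.09

Normal-equation sums: Σt·t = 162.
For Xᵀs: Σt·s = 177.
XᵀX·[k]ᵀ = Xᵀs becomes [[162]]·[k]ᵀ = [177]ᵀ.
k = 177/162 = 1.09259.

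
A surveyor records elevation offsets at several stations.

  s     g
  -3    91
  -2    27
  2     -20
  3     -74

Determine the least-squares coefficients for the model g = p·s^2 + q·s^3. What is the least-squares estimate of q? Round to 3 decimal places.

Entries of MᵀM: Σs^2·s^2 = 194, Σs^2·s^3 = 0, Σs^3·s^3 = 1586.
Moment sums: Σs^2·g = 181, Σs^3·g = -4831.
Δ = 194·1586 − 0² = 307684.
p = (181·1586 − 0·(-4831))/307684 = 181/194; q = (194·(-4831) − 0·181)/307684 = -4831/1586.

q = -3.046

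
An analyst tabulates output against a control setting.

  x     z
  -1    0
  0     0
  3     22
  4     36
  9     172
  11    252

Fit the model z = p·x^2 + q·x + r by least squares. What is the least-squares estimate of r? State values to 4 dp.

The normal equations are: 21540·p + 2150·q + 228·r = 45198;  2150·p + 228·q + 26·r = 4530;  228·p + 26·q + 6·r = 482.
Row-reducing yields p = 197671/101091, q = 49431/33697, r = -33124/101091.

r = -0.3277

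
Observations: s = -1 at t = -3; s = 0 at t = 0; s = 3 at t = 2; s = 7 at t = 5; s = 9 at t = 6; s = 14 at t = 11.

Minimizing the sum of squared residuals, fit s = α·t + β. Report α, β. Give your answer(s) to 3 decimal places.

The normal equations are: 195·α + 21·β = 252;  21·α + 6·β = 32.
Δ = 195·6 − 21² = 729.
α = (252·6 − 21·32)/729 = 280/243; β = (195·32 − 21·252)/729 = 316/243.

α = 1.152, β = 1.300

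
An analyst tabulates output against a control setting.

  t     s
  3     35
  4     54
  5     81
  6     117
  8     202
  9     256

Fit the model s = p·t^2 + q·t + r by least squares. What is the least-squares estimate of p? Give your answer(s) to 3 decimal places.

p = 3.296

Entries of MᵀM: Σt^2·t^2 = 12915, Σt^2·t = 1673, Σt^2 = 231, Σt·t = 231, Σt = 35, Σ1 = 6.
For Mᵀs: Σt^2·s = 41080, Σt·s = 5348, Σs = 745.
MᵀM·[p, q, r]ᵀ = Mᵀs becomes [[12915, 1673, 231]; [1673, 231, 35]; [231, 35, 6]]·[p, q, r]ᵀ = [41080, 5348, 745]ᵀ.
Row-reducing yields p = 923/280, q = -739/280, r = 253/20.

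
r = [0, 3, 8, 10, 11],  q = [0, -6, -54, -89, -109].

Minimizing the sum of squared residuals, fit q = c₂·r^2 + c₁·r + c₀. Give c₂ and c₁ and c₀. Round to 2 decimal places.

The normal equations are: 28818·c₂ + 2870·c₁ + 294·c₀ = -25599;  2870·c₂ + 294·c₁ + 32·c₀ = -2539;  294·c₂ + 32·c₁ + 5·c₀ = -258.
(Σr^2·r^2 = 28818, Σr^2·r = 2870, Σr^2 = 294, Σr·r = 294, Σr = 32, Σ1 = 5, Σr^2·q = -25599, Σr·q = -2539, Σq = -258.)
Solving the 3×3 system (Gaussian elimination) gives c₂ = -16478/16129, c₁ = 44115/32258, c₀ = -4518/16129.

c₂ = -1.02, c₁ = 1.37, c₀ = -0.28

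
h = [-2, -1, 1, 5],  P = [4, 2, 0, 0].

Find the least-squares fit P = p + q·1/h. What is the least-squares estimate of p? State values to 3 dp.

Setting ∂/∂p … = 0 gives: 4·p + (-3/10)·q = 6;  (-3/10)·p + (229/100)·q = -4.
(Σ1 = 4, Σ1/h = -3/10, Σ1/h·1/h = 229/100, ΣP = 6, Σ1/h·P = -4.)
Δ = 4·(229/100) − (-3/10)² = 907/100.
p = (6·(229/100) − (-3/10)·(-4))/(907/100) = 1254/907; q = (4·(-4) − (-3/10)·6)/(907/100) = -1420/907.

p = 1.383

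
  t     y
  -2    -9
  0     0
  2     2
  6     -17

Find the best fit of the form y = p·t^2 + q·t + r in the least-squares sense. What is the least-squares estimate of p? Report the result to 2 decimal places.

p = -0.93

Forming AᵀA = [[1328, 216, 44]; [216, 44, 6]; [44, 6, 4]] and Aᵀy = [-640, -80, -24]ᵀ gives AᵀA·[p, q, r]ᵀ = Aᵀy.
Inverting the 3×3 Gram matrix, [p, q, r]ᵀ = [-41/44, 301/110, 8/55]ᵀ.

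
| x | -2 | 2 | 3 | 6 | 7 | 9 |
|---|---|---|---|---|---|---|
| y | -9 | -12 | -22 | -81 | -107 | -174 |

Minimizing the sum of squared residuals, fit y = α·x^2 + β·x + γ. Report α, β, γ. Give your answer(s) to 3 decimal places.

α = -2.043, β = -0.721, γ = -2.190

From the data, Σx^2·x^2 = 10371, Σx^2·x = 1315, Σx^2 = 183, Σx·x = 183, Σx = 25, Σ1 = 6.
For Aᵀy: Σx^2·y = -22535, Σx·y = -2873, Σy = -405.
Solving the 3×3 system (Gaussian elimination) gives α = -443195/216948, β = -52121/72316, γ = -237515/108474.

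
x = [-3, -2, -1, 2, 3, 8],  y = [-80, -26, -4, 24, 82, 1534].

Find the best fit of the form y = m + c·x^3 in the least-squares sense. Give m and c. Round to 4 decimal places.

m = -0.2094, c = 2.9966

Setting ∂/∂m … = 0 gives: 6·m + 511·c = 1530;  511·m + 263731·c = 790186.
det = 6·263731 − 511² = 1321265.
m = (1530·263731 − 511·790186)/1321265 = -276616/1321265; c = (6·790186 − 511·1530)/1321265 = 3959286/1321265.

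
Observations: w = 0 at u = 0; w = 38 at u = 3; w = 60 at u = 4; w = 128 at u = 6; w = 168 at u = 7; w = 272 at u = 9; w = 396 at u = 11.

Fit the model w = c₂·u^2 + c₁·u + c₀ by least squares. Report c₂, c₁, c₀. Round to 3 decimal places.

The normal system AᵀA·[c₂, c₁, c₀]ᵀ = Aᵀw is [[25236, 2710, 312]; [2710, 312, 40]; [312, 40, 7]]·[c₂, c₁, c₀]ᵀ = [84090, 9102, 1062]ᵀ.
Solving the 3×3 system (Gaussian elimination) gives c₂ = 444513/149849, c₁ = 508569/149849, c₀ = 15546/149849.

c₂ = 2.966, c₁ = 3.394, c₀ = 0.104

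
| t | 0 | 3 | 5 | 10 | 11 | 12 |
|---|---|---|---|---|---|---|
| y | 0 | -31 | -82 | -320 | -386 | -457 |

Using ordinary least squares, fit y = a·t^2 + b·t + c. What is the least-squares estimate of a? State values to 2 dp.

a = -3.09

The normal equations are: 46083·a + 4211·b + 399·c = -146843;  4211·a + 399·b + 41·c = -13433;  399·a + 41·b + 6·c = -1276.
Row-reducing yields a = -276691/89544, b = -31789/29848, c = 4301/44772.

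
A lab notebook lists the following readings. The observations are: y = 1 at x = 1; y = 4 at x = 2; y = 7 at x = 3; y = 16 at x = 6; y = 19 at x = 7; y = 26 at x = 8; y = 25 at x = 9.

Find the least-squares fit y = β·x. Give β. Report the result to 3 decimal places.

Compute the Gram sums: Σx·x = 244.
For Mᵀy: Σx·y = 692.
So MᵀM·[β]ᵀ = Mᵀy: [[244]]·[β]ᵀ = [692]ᵀ.
β = 692/244 = 2.83607.

β = 2.836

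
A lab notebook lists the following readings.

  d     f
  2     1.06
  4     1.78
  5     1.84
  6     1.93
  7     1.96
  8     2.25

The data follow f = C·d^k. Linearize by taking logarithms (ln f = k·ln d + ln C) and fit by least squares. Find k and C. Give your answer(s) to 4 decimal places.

k = 0.5031, C = 0.7923

Linearized form: ln f = k·ln d + ln C. From the 6 transformed points,
Σln d = 9.5060, Σ(ln d)² = 16.3136, Σln f = 3.3860, Σln d·ln f = 5.9950.
Equations: 16.3136·k + 9.5060·ln C = 5.9950;  9.5060·k + 6·ln C = 3.3860.
Solving (det = 7.5177): k = 0.50313, ln C = -0.23278, so C = exp(-0.23278) = 0.79233.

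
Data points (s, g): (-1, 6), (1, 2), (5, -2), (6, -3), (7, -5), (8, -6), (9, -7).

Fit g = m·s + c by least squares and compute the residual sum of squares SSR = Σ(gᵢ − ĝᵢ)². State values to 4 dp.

Entries of AᵀA: Σs·s = 257, Σs = 35, Σ1 = 7.
And Σs·g = -178, Σg = -15.
det = 257·7 − 35² = 574.
m = ((-178)·7 − 35·(-15))/574 = -103/82; c = (257·(-15) − 35·(-178))/574 = 2375/574.
Residuals: 174/287, -253/287, 1/7, 229/574, -99/287, -51/574, 48/287; SSR = 849/574.

SSR = 1.4791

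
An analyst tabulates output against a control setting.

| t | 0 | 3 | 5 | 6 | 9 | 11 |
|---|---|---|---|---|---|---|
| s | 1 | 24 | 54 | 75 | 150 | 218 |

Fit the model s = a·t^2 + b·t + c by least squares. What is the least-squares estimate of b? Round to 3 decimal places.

Forming XᵀX = [[23204, 2428, 272]; [2428, 272, 34]; [272, 34, 6]] and Xᵀs = [42794, 4540, 522]ᵀ gives XᵀX·[a, b, c]ᵀ = Xᵀs.
Row-reducing yields a = 821/546, b = 856/273, c = 97/91.

b = 3.136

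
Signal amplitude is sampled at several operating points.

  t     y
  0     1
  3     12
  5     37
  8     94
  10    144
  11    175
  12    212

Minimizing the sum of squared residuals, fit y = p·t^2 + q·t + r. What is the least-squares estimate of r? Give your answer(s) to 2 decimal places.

The normal system MᵀM·[p, q, r]ᵀ = Mᵀy is [[50179, 4723, 463]; [4723, 463, 49]; [463, 49, 7]]·[p, q, r]ᵀ = [73152, 6882, 675]ᵀ.
Inverting the 3×3 Gram matrix, [p, q, r]ᵀ = [87109/58434, -25445/58434, 25592/29217]ᵀ.

r = 0.88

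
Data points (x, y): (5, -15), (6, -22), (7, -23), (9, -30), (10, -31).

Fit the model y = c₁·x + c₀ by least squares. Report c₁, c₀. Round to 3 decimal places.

c₁ = -3.058, c₀ = -1.570

The normal equations are: 291·c₁ + 37·c₀ = -948;  37·c₁ + 5·c₀ = -121.
det = 291·5 − 37² = 86.
c₁ = ((-948)·5 − 37·(-121))/86 = -263/86; c₀ = (291·(-121) − 37·(-948))/86 = -135/86.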